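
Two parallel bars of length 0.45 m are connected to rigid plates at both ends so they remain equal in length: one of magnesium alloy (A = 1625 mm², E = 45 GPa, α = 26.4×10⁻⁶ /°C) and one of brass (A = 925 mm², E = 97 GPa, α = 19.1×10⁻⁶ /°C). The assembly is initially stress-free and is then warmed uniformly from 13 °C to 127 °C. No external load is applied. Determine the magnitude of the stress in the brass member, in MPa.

σ ≈ 36.2 MPa (tensile)

Equilibrium of a rigid end plate with no external load gives equal and opposite internal forces ±P in the two members. Since α_{magnesium alloy} > α_{brass}, heating drives the magnesium alloy into compression and the brass into tension.
Setting the final lengths equal and cancelling L: (α₁ − α₂)ΔT = P/(A₁E₁) + P/(A₂E₂).
|α₁ − α₂|·ΔT = 7.3×10⁻⁶ × 114 = 0.0008322.
1/(A₁E₁) + 1/(A₂E₂) = 1/(1625×45×10³) + 1/(925×97×10³) = 2.482×10⁻⁸ N⁻¹.
So P = 0.0008322 / 2.482×10⁻⁸ = 33.53 kN.
σ_{brass} = P/A₂ = 33530/925 = 36.25 MPa, tensile.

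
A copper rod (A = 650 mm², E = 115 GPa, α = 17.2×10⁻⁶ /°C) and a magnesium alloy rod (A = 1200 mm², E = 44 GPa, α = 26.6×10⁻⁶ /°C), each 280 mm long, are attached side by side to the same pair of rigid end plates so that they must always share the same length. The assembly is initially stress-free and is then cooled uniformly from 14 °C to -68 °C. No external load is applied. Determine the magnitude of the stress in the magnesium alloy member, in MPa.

σ ≈ 19.9 MPa (tensile)

Equilibrium of a rigid end plate with no external load gives equal and opposite internal forces ±P in the two members. Since α_{magnesium alloy} > α_{copper}, cooling drives the magnesium alloy into tension and the copper into compression.
Compatibility of the two members (thermal + elastic change equal): (α₁ − α₂)ΔT = P·[1/(A₁E₁) + 1/(A₂E₂)].
|α₁ − α₂|·ΔT = 9.4×10⁻⁶ × 82 = 0.0007708.
1/(A₁E₁) + 1/(A₂E₂) = 1/(650×115×10³) + 1/(1200×44×10³) = 3.232×10⁻⁸ N⁻¹.
So P = 0.0007708 / 3.232×10⁻⁸ = 23.85 kN.
σ_{magnesium alloy} = P/A₂ = 23850/1200 = 19.88 MPa, tensile.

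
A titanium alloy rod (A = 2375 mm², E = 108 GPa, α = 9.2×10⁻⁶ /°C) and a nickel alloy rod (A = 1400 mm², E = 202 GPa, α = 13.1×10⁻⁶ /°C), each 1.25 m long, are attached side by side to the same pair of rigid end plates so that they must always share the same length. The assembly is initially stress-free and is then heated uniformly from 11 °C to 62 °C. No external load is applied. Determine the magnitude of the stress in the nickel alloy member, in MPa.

Equilibrium of a rigid end plate with no external load gives equal and opposite internal forces ±P in the two members. Since α_{nickel alloy} > α_{titanium alloy}, heating drives the nickel alloy into compression and the titanium alloy into tension.
Compatibility of the two members (thermal + elastic change equal): (α₁ − α₂)ΔT = P·[1/(A₁E₁) + 1/(A₂E₂)].
|α₁ − α₂|·ΔT = 3.9×10⁻⁶ × 51 = 0.0001989.
1/(A₁E₁) + 1/(A₂E₂) = 1/(2375×108×10³) + 1/(1400×202×10³) = 7.435×10⁻⁹ N⁻¹.
So P = 0.0001989 / 7.435×10⁻⁹ = 26.75 kN.
σ_{nickel alloy} = P/A₂ = 26750/1400 = 19.11 MPa, compressive.

σ ≈ 19.1 MPa (compressive)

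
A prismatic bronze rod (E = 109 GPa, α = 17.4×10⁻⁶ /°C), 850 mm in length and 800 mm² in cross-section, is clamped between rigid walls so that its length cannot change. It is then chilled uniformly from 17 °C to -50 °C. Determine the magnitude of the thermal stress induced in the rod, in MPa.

The supports are rigid, so the total axial strain is zero. The restrained thermal strain is ε = αΔT = 17.4×10⁻⁶ × 67 = 1165.8×10⁻⁶.
σ = EαΔT = 109×10³ × 17.4×10⁻⁶ × 67 = 127.1 MPa (tensile; the rod is trying to contract).

σ ≈ 127 MPa (tensile)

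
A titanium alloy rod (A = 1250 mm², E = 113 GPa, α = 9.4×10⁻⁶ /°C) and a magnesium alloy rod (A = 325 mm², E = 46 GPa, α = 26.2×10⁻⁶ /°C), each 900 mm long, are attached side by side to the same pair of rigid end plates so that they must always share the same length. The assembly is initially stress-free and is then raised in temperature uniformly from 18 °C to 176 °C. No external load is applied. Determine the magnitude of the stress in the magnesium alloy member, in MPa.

σ ≈ 110 MPa (compressive)

The magnesium alloy has the larger α, so on heating it would change length more than the titanium alloy if both were free. The rigid plates force a common final length, so the magnesium alloy is put into compression and the titanium alloy into tension, with equal and opposite forces P (no external load).
Setting the final lengths equal and cancelling L: (α₁ − α₂)ΔT = P/(A₁E₁) + P/(A₂E₂).
|α₁ − α₂|·ΔT = 16.8×10⁻⁶ × 158 = 0.002654.
1/(A₁E₁) + 1/(A₂E₂) = 1/(1250×113×10³) + 1/(325×46×10³) = 7.397×10⁻⁸ N⁻¹.
P = 0.002654 / 7.397×10⁻⁸ = 35890 N = 35.89 kN.
σ_{magnesium alloy} = P/A₂ = 35890/325 = 110.4 MPa, compressive.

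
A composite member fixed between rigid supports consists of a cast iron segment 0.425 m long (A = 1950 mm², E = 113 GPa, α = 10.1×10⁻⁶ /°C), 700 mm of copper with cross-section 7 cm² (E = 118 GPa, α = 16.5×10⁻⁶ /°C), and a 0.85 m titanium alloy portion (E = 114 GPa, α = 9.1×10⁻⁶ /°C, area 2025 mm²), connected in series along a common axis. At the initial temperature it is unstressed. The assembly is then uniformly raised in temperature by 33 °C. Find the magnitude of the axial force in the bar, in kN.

P ≈ 55.2 kN (compressive)

With the walls removed the bar would change length by δ_free = Σ αᵢΔT Lᵢ = 10.1×10⁻⁶×33×425 + 16.5×10⁻⁶×33×700 + 9.1×10⁻⁶×33×850 = 0.7781 mm.
Since the ends are fixed, an axial force P builds up, equal in every segment, with P · Σ Lᵢ/(AᵢEᵢ) = δ_free.
The series flexibility is Σ Lᵢ/(AᵢEᵢ) = 425/(1950×113×10³) + 700/(700×118×10³) + 850/(2025×114×10³) = 1.409×10⁻⁵ mm/N.
So P = 0.7781 / 1.409×10⁻⁵ = 55.24 kN, compressive.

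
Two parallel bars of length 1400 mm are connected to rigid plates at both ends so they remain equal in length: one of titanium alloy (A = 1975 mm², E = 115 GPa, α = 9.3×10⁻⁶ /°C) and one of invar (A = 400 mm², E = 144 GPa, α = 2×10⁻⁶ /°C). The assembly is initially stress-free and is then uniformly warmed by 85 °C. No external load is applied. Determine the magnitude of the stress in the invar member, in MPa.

Both members must finish at the same length. With the larger α, the titanium alloy tends to over-expand; the plates restrain it, putting the titanium alloy in compression and the invar in tension. With no external load the two internal forces are equal and opposite, magnitude P.
Compatibility of the two members (thermal + elastic change equal): (α₁ − α₂)ΔT = P·[1/(A₁E₁) + 1/(A₂E₂)].
|α₁ − α₂|·ΔT = 7.3×10⁻⁶ × 85 = 0.0006205.
1/(A₁E₁) + 1/(A₂E₂) = 1/(1975×115×10³) + 1/(400×144×10³) = 2.176×10⁻⁸ N⁻¹.
So P = 0.0006205 / 2.176×10⁻⁸ = 28.51 kN.
σ_{invar} = P/A₂ = 28510/400 = 71.28 MPa, tensile.

σ ≈ 71.3 MPa (tensile)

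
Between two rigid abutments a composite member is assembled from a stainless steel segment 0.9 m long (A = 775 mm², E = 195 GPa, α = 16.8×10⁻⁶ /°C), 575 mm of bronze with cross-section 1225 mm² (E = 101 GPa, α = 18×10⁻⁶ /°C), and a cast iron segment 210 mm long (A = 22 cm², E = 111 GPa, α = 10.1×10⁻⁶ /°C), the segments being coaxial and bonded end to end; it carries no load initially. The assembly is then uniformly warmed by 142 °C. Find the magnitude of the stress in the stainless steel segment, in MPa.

If the supports were absent, the total length change would be Σ αᵢΔT Lᵢ = 16.8×10⁻⁶×142×900 + 18×10⁻⁶×142×575 + 10.1×10⁻⁶×142×210 = 3.918 mm.
Since the ends are fixed, an axial force P builds up, equal in every segment, with P · Σ Lᵢ/(AᵢEᵢ) = δ_free.
The series flexibility is Σ Lᵢ/(AᵢEᵢ) = 900/(775×195×10³) + 575/(1225×101×10³) + 210/(2200×111×10³) = 1.146×10⁻⁵ mm/N.
Hence P = δ_free / Σ(L/AE) = 3.918/1.146×10⁻⁵ = 341.8 kN (compressive).
σ_{stainless steel} = P / A = 341800 / 775 = 441 MPa.

σ ≈ 441 MPa (compressive)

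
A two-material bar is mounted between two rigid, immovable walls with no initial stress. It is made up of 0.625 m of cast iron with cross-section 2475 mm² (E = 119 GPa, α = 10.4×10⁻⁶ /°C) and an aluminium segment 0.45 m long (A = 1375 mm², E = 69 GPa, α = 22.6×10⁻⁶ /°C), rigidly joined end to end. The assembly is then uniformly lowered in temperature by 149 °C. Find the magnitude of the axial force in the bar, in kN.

With the walls removed the bar would change length by δ_free = Σ αᵢΔT Lᵢ = 10.4×10⁻⁶×149×625 + 22.6×10⁻⁶×149×450 = 2.484 mm.
Since the ends are fixed, an axial force P builds up, equal in every segment, with P · Σ Lᵢ/(AᵢEᵢ) = δ_free.
Σ Lᵢ/(AᵢEᵢ) = 625/(2475×119×10³) + 450/(1375×69×10³) = 6.865×10⁻⁶ mm/N.
So P = 2.484 / 6.865×10⁻⁶ = 361.8 kN, tensile.

P ≈ 362 kN (tensile)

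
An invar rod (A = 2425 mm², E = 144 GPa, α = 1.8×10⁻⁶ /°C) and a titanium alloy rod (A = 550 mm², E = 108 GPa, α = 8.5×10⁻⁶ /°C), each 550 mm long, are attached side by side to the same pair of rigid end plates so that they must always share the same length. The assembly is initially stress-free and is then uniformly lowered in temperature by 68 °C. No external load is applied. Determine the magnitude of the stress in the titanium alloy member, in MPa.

σ ≈ 42.1 MPa (tensile)

Equilibrium of a rigid end plate with no external load gives equal and opposite internal forces ±P in the two members. Since α_{titanium alloy} > α_{invar}, cooling drives the titanium alloy into tension and the invar into compression.
Equating the net (thermal + elastic) strains gives |α₁ − α₂|·ΔT = P·[1/(A₁E₁) + 1/(A₂E₂)].
|α₁ − α₂|·ΔT = 6.7×10⁻⁶ × 68 = 0.0004556.
1/(A₁E₁) + 1/(A₂E₂) = 1/(2425×144×10³) + 1/(550×108×10³) = 1.97×10⁻⁸ N⁻¹.
P = 0.0004556 / 1.97×10⁻⁸ = 23130 N = 23.13 kN.
σ_{titanium alloy} = P/A₂ = 23130/550 = 42.05 MPa, tensile.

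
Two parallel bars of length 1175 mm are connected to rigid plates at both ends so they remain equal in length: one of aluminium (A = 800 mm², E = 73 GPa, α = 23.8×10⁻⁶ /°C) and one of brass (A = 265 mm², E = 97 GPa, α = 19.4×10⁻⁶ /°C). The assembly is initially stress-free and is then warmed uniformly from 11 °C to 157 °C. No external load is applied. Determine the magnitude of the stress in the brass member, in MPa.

σ ≈ 43.3 MPa (tensile)

The aluminium has the larger α, so on heating it would change length more than the brass if both were free. The rigid plates force a common final length, so the aluminium is put into compression and the brass into tension, with equal and opposite forces P (no external load).
Equating the net (thermal + elastic) strains gives |α₁ − α₂|·ΔT = P·[1/(A₁E₁) + 1/(A₂E₂)].
|α₁ − α₂|·ΔT = 4.4×10⁻⁶ × 146 = 0.0006424.
1/(A₁E₁) + 1/(A₂E₂) = 1/(800×73×10³) + 1/(265×97×10³) = 5.603×10⁻⁸ N⁻¹.
P = 0.0006424 / 5.603×10⁻⁸ = 11470 N = 11.47 kN.
σ_{brass} = P/A₂ = 11470/265 = 43.27 MPa, tensile.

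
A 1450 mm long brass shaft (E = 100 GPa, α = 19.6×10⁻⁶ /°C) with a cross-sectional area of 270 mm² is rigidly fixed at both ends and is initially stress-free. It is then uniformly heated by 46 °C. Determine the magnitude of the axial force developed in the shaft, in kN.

P ≈ 24.3 kN (compressive)

Full restraint means ε = 0, so the stress is σ = EαΔT = 100×10³ × 19.6×10⁻⁶ × 46 = 90.16 MPa.
P = AEαΔT = 270 × 100×10³ × 19.6×10⁻⁶ × 46 = 24.34 kN (compressive).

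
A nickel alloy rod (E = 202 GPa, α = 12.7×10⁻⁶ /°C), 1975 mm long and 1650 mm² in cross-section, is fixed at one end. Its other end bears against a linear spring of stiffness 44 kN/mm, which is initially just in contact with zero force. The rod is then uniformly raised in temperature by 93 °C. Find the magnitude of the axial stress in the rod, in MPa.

If the spring were absent the rod would lengthen by αΔT L = 12.7×10⁻⁶ × 93 × 1975 = 2.333 mm.
Let P be the compressive force at the spring. The rod shortens elastically by PL/(AE) and the spring compresses by P/k; together these equal δ_free.
P [ L/(AE) + 1/k ] = δ_free → P [ 1975/(1650×202×10³) + 1/(44×10³) ] = 2.333.
P = 2.333 / 2.865×10⁻⁵ = 81410 N.
σ = P/A = 81410/1650 = 49.34 MPa.

σ ≈ 49.3 MPa (compressive)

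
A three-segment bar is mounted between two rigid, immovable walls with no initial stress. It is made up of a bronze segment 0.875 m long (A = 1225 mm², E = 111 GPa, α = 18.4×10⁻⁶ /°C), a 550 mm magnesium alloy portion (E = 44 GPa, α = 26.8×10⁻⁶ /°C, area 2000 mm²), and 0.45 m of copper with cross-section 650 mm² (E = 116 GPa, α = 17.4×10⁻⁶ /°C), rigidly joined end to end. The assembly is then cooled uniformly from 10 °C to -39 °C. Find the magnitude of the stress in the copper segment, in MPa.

σ ≈ 156 MPa (tensile)

With the walls removed the bar would change length by δ_free = Σ αᵢΔT Lᵢ = 18.4×10⁻⁶×49×875 + 26.8×10⁻⁶×49×550 + 17.4×10⁻⁶×49×450 = 1.895 mm.
The rigid supports impose zero overall length change; the single axial force P common to all segments must satisfy P Σ Lᵢ/(AᵢEᵢ) = δ_free.
Σ Lᵢ/(AᵢEᵢ) = 875/(1225×111×10³) + 550/(2000×44×10³) + 450/(650×116×10³) = 1.865×10⁻⁵ mm/N.
P = 1.895 / 1.865×10⁻⁵ = 101600 N = 101.6 kN, tensile.
σ_{copper} = P / A = 101600 / 650 = 156.3 MPa.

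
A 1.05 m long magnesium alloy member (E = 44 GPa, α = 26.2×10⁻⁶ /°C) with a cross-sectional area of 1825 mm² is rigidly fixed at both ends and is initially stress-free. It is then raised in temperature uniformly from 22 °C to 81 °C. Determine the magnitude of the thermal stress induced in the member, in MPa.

Because both ends are immovable the net strain is zero, and the suppressed thermal strain is αΔT = 26.2×10⁻⁶ × 59 = 1545.8×10⁻⁶.
σ = EαΔT = 44×10³ × 26.2×10⁻⁶ × 59 = 68.02 MPa (compressive; the member is trying to expand).

σ ≈ 68 MPa (compressive)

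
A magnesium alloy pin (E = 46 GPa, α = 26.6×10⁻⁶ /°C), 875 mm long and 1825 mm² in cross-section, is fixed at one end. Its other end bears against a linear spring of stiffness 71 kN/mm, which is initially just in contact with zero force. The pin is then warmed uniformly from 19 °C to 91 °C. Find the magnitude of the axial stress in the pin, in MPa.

σ ≈ 37.5 MPa (compressive)

If the spring were absent the pin would lengthen by αΔT L = 26.6×10⁻⁶ × 72 × 875 = 1.676 mm.
Let P be the compressive force at the spring. The pin shortens elastically by PL/(AE) and the spring compresses by P/k; together these equal δ_free.
So P = δ_free / [L/(AE) + 1/k] = 1.676 / [ 875/(1825×46×10³) + 1/(71×10³) ].
P = 1.676 / 2.451×10⁻⁵ = 68380 N.
σ = P/A = 68380/1825 = 37.47 MPa.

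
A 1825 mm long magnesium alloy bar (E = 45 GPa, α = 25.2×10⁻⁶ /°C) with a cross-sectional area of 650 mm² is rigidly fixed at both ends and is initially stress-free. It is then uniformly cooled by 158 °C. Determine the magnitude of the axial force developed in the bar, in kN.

The ends cannot move, so σ = EαΔT = 45×10³ × 25.2×10⁻⁶ × 158 = 179.2 MPa.
Axial force P = σA = 179.2 × 650 = 116500 N = 116.5 kN, tensile.

P ≈ 116 kN (tensile)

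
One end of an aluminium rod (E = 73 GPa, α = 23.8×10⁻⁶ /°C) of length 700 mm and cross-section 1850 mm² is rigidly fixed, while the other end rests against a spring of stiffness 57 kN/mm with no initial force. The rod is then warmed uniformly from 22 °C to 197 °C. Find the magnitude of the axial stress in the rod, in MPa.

Free thermal expansion: δ_free = αΔT L = 23.8×10⁻⁶ × 175 × 700 = 2.915 mm.
Let P be the compressive force at the spring. The rod shortens elastically by PL/(AE) and the spring compresses by P/k; together these equal δ_free.
So P = δ_free / [L/(AE) + 1/k] = 2.915 / [ 700/(1850×73×10³) + 1/(57×10³) ].
P = 2.915 / 2.273×10⁻⁵ = 128300 N.
σ = P/A = 128300/1850 = 69.34 MPa.

σ ≈ 69.3 MPa (compressive)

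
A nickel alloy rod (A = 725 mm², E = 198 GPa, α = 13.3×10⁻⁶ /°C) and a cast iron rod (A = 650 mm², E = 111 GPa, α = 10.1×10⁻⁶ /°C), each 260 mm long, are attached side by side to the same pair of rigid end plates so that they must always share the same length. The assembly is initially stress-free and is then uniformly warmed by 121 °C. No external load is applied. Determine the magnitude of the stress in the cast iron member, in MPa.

Both members must finish at the same length. With the larger α, the nickel alloy tends to over-expand; the plates restrain it, putting the nickel alloy in compression and the cast iron in tension. With no external load the two internal forces are equal and opposite, magnitude P.
Equating the net (thermal + elastic) strains gives |α₁ − α₂|·ΔT = P·[1/(A₁E₁) + 1/(A₂E₂)].
|α₁ − α₂|·ΔT = 3.2×10⁻⁶ × 121 = 0.0003872.
1/(A₁E₁) + 1/(A₂E₂) = 1/(725×198×10³) + 1/(650×111×10³) = 2.083×10⁻⁸ N⁻¹.
P = 0.0003872 / 2.083×10⁻⁸ = 18590 N = 18.59 kN.
σ_{cast iron} = P/A₂ = 18590/650 = 28.6 MPa, tensile.

σ ≈ 28.6 MPa (tensile)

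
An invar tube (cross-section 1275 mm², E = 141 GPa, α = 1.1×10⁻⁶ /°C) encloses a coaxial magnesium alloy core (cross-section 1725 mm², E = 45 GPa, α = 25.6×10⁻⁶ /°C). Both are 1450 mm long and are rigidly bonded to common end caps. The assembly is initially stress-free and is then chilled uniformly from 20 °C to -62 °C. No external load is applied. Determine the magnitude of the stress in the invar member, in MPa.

The magnesium alloy has the larger α, so on cooling it would change length more than the invar if both were free. The rigid plates force a common final length, so the magnesium alloy is put into tension and the invar into compression, with equal and opposite forces P (no external load).
Equating the net (thermal + elastic) strains gives |α₁ − α₂|·ΔT = P·[1/(A₁E₁) + 1/(A₂E₂)].
|α₁ − α₂|·ΔT = 24.5×10⁻⁶ × 82 = 0.002009.
1/(A₁E₁) + 1/(A₂E₂) = 1/(1275×141×10³) + 1/(1725×45×10³) = 1.844×10⁻⁸ N⁻¹.
P = 0.002009 / 1.844×10⁻⁸ = 108900 N = 108.9 kN.
σ_{invar} = P/A₁ = 108900/1275 = 85.43 MPa, compressive.

σ ≈ 85.4 MPa (compressive)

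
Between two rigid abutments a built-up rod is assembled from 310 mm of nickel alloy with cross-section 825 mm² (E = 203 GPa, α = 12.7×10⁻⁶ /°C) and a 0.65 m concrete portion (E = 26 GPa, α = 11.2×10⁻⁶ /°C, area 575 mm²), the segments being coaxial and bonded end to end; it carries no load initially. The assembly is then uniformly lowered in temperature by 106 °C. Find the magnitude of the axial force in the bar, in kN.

If the supports were absent, the total length change would be Σ αᵢΔT Lᵢ = 12.7×10⁻⁶×106×310 + 11.2×10⁻⁶×106×650 = 1.189 mm.
The walls prevent any net length change, so an axial force P (same in every segment) develops. Compatibility: P · Σ Lᵢ/(AᵢEᵢ) = δ_free.
Σ Lᵢ/(AᵢEᵢ) = 310/(825×203×10³) + 650/(575×26×10³) = 4.533×10⁻⁵ mm/N.
P = 1.189 / 4.533×10⁻⁵ = 26230 N = 26.23 kN, tensile.

P ≈ 26.2 kN (tensile)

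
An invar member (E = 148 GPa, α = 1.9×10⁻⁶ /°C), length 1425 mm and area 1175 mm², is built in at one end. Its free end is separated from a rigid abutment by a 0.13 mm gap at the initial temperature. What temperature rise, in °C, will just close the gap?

The gap closes when αΔT L = 0.13 mm, since the member is still unstressed at that instant.
ΔT = 0.13 / (1.9×10⁻⁶ × 1425) = 48.01 °C.

ΔT ≈ 48 °C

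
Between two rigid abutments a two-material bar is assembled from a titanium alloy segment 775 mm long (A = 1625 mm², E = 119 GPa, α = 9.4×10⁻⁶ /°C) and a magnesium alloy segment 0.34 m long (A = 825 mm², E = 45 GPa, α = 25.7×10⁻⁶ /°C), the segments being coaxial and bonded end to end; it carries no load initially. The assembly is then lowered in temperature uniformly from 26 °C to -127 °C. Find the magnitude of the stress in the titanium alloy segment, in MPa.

Free thermal contraction of the whole bar: Σ αᵢΔT Lᵢ = 9.4×10⁻⁶×153×775 + 25.7×10⁻⁶×153×340 = 2.452 mm.
Since the ends are fixed, an axial force P builds up, equal in every segment, with P · Σ Lᵢ/(AᵢEᵢ) = δ_free.
Σ Lᵢ/(AᵢEᵢ) = 775/(1625×119×10³) + 340/(825×45×10³) = 1.317×10⁻⁵ mm/N.
Hence P = δ_free / Σ(L/AE) = 2.452/1.317×10⁻⁵ = 186.2 kN (tensile).
σ_{titanium alloy} = P / A = 186200 / 1625 = 114.6 MPa.

σ ≈ 115 MPa (tensile)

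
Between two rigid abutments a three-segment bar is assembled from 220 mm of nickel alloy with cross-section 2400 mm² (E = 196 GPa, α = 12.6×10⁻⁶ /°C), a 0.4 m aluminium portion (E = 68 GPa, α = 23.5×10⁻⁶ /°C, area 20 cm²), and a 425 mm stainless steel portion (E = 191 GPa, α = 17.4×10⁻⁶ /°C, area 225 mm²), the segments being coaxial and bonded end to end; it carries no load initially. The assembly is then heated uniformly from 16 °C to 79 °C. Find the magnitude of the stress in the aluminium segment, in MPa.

σ ≈ 46.3 MPa (compressive)

With the walls removed the bar would change length by δ_free = Σ αᵢΔT Lᵢ = 12.6×10⁻⁶×63×220 + 23.5×10⁻⁶×63×400 + 17.4×10⁻⁶×63×425 = 1.233 mm.
The rigid supports impose zero overall length change; the single axial force P common to all segments must satisfy P Σ Lᵢ/(AᵢEᵢ) = δ_free.
Σ Lᵢ/(AᵢEᵢ) = 220/(2400×196×10³) + 400/(2000×68×10³) + 425/(225×191×10³) = 1.33×10⁻⁵ mm/N.
P = 1.233 / 1.33×10⁻⁵ = 92700 N = 92.7 kN, compressive.
σ_{aluminium} = P / A = 92700 / 2000 = 46.35 MPa.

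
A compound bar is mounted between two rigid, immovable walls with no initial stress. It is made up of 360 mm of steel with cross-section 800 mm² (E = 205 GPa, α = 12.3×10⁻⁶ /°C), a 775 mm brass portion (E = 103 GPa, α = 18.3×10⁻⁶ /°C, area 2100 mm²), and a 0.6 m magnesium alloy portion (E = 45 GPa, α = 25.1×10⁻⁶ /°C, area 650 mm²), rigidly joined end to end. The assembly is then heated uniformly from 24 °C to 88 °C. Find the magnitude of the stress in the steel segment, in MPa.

With the walls removed the bar would change length by δ_free = Σ αᵢΔT Lᵢ = 12.3×10⁻⁶×64×360 + 18.3×10⁻⁶×64×775 + 25.1×10⁻⁶×64×600 = 2.155 mm.
Since the ends are fixed, an axial force P builds up, equal in every segment, with P · Σ Lᵢ/(AᵢEᵢ) = δ_free.
The series flexibility is Σ Lᵢ/(AᵢEᵢ) = 360/(800×205×10³) + 775/(2100×103×10³) + 600/(650×45×10³) = 2.629×10⁻⁵ mm/N.
Hence P = δ_free / Σ(L/AE) = 2.155/2.629×10⁻⁵ = 81.96 kN (compressive).
σ_{steel} = P / A = 81960 / 800 = 102.5 MPa.

σ ≈ 102 MPa (compressive)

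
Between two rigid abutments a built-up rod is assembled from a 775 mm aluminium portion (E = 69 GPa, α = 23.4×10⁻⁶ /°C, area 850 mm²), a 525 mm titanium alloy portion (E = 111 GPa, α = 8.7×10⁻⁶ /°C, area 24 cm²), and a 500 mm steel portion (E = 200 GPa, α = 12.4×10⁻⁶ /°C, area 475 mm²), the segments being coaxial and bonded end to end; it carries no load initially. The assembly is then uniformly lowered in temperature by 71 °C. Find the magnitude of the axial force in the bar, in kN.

With the walls removed the bar would change length by δ_free = Σ αᵢΔT Lᵢ = 23.4×10⁻⁶×71×775 + 8.7×10⁻⁶×71×525 + 12.4×10⁻⁶×71×500 = 2.052 mm.
Since the ends are fixed, an axial force P builds up, equal in every segment, with P · Σ Lᵢ/(AᵢEᵢ) = δ_free.
The series flexibility is Σ Lᵢ/(AᵢEᵢ) = 775/(850×69×10³) + 525/(2400×111×10³) + 500/(475×200×10³) = 2.045×10⁻⁵ mm/N.
P = 2.052 / 2.045×10⁻⁵ = 100400 N = 100.4 kN, tensile.

P ≈ 100 kN (tensile)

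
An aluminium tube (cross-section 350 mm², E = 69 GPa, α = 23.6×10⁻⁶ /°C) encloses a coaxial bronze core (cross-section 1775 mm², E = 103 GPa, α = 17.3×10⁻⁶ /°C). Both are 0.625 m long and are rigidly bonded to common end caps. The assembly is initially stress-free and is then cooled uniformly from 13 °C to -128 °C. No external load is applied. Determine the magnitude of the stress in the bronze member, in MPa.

Equilibrium of a rigid end plate with no external load gives equal and opposite internal forces ±P in the two members. Since α_{aluminium} > α_{bronze}, cooling drives the aluminium into tension and the bronze into compression.
Setting the final lengths equal and cancelling L: (α₁ − α₂)ΔT = P/(A₁E₁) + P/(A₂E₂).
|α₁ − α₂|·ΔT = 6.3×10⁻⁶ × 141 = 0.0008883.
1/(A₁E₁) + 1/(A₂E₂) = 1/(350×69×10³) + 1/(1775×103×10³) = 4.688×10⁻⁸ N⁻¹.
P = 0.0008883 / 4.688×10⁻⁸ = 18950 N = 18.95 kN.
σ_{bronze} = P/A₂ = 18950/1775 = 10.68 MPa, compressive.

σ ≈ 10.7 MPa (compressive)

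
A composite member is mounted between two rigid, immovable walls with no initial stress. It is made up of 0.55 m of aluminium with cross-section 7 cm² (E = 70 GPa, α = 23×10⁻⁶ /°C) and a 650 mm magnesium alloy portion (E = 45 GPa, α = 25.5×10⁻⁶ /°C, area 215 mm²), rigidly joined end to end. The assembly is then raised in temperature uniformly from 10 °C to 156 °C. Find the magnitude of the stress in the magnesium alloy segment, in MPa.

σ ≈ 253 MPa (compressive)

With the walls removed the bar would change length by δ_free = Σ αᵢΔT Lᵢ = 23×10⁻⁶×146×550 + 25.5×10⁻⁶×146×650 = 4.267 mm.
The rigid supports impose zero overall length change; the single axial force P common to all segments must satisfy P Σ Lᵢ/(AᵢEᵢ) = δ_free.
Σ Lᵢ/(AᵢEᵢ) = 550/(700×70×10³) + 650/(215×45×10³) = 7.841×10⁻⁵ mm/N.
So P = 4.267 / 7.841×10⁻⁵ = 54.42 kN, compressive.
σ_{magnesium alloy} = P / A = 54420 / 215 = 253.1 MPa.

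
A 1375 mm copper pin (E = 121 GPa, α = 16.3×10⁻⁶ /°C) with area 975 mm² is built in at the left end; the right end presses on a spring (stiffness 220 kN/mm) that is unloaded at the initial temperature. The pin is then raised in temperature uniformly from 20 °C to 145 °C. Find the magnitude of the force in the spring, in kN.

P ≈ 173 kN

If the spring were absent the pin would lengthen by αΔT L = 16.3×10⁻⁶ × 125 × 1375 = 2.802 mm.
Let P be the compressive force at the spring. The pin shortens elastically by PL/(AE) and the spring compresses by P/k; together these equal δ_free.
P [ L/(AE) + 1/k ] = δ_free → P [ 1375/(975×121×10³) + 1/(220×10³) ] = 2.802.
P = 2.802 / 1.62×10⁻⁵ = 172900 N.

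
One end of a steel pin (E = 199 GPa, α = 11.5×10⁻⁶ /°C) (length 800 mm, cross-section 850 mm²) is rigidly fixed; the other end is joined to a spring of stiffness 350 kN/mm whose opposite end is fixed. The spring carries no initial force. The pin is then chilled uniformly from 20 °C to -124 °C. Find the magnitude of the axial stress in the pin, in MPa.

σ ≈ 205 MPa (tensile)

If the spring were absent the pin would shorten by αΔT L = 11.5×10⁻⁶ × 144 × 800 = 1.325 mm.
Let P be the tensile force in the spring. The pin extends elastically by PL/(AE) and the spring stretches by P/k; together these equal δ_free.
So P = δ_free / [L/(AE) + 1/k] = 1.325 / [ 800/(850×199×10³) + 1/(350×10³) ].
P = 1.325 / 7.587×10⁻⁶ = 174600 N.
σ = P/A = 174600/850 = 205.4 MPa.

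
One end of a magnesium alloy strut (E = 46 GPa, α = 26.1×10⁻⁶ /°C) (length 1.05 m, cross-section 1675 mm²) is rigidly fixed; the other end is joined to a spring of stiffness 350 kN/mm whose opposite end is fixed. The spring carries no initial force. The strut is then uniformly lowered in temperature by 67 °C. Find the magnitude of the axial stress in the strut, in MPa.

σ ≈ 66.5 MPa (tensile)

If the spring were absent the strut would shorten by αΔT L = 26.1×10⁻⁶ × 67 × 1050 = 1.836 mm.
Let P be the tensile force in the spring. The strut extends elastically by PL/(AE) and the spring stretches by P/k; together these equal δ_free.
P [ L/(AE) + 1/k ] = δ_free → P [ 1050/(1675×46×10³) + 1/(350×10³) ] = 1.836.
P = 1.836 / 1.648×10⁻⁵ = 111400 N.
σ = P/A = 111400/1675 = 66.5 MPa.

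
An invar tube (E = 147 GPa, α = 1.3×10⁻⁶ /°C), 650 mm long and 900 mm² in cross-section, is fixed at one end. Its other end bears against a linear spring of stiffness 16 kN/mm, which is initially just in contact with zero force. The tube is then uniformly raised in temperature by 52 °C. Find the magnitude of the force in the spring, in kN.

P ≈ 0.652 kN

If the spring were absent the tube would lengthen by αΔT L = 1.3×10⁻⁶ × 52 × 650 = 0.04394 mm.
With a force P in the spring, the elastic change of the tube is PL/(AE) and that of the spring is P/k; compatibility requires their sum to equal δ_free.
So P = δ_free / [L/(AE) + 1/k] = 0.04394 / [ 650/(900×147×10³) + 1/(16×10³) ].
P = 0.04394 / 6.741×10⁻⁵ = 651.8 N.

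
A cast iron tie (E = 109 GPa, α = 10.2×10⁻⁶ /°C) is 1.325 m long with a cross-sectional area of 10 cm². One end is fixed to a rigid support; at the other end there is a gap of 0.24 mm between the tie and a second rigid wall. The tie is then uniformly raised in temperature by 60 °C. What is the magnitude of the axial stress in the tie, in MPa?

If the wall were absent the tie would grow by αΔT L = 10.2×10⁻⁶ × 60 × 1325 = 0.8109 mm.
After closing the 0.24 mm clearance, 0.8109 − 0.24 = 0.5709 mm of expansion remains to be suppressed by the wall.
So σ = E(δ_free − g)/L = 109×10³ × 0.5709/1325 = 46.96 MPa.

σ ≈ 47 MPa (compressive)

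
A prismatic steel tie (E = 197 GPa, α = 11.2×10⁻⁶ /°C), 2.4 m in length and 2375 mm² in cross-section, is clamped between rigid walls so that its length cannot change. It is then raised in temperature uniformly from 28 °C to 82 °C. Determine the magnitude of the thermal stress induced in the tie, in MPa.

σ ≈ 119 MPa (compressive)

The supports are rigid, so the total axial strain is zero. The restrained thermal strain is ε = αΔT = 11.2×10⁻⁶ × 54 = 604.8×10⁻⁶.
Hence σ = E·αΔT = 197×10³ × 604.8×10⁻⁶ = 119.1 MPa, compressive.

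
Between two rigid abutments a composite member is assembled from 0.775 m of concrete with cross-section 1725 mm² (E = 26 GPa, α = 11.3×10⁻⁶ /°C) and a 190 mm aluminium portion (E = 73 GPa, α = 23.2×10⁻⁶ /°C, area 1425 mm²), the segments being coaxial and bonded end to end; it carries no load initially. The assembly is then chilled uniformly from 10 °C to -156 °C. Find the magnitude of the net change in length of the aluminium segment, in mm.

|ΔL| ≈ 0.523 mm

With the walls removed the bar would change length by δ_free = Σ αᵢΔT Lᵢ = 11.3×10⁻⁶×166×775 + 23.2×10⁻⁶×166×190 = 2.185 mm.
The walls prevent any net length change, so an axial force P (same in every segment) develops. Compatibility: P · Σ Lᵢ/(AᵢEᵢ) = δ_free.
The series flexibility is Σ Lᵢ/(AᵢEᵢ) = 775/(1725×26×10³) + 190/(1425×73×10³) = 1.911×10⁻⁵ mm/N.
P = 2.185 / 1.911×10⁻⁵ = 114400 N = 114.4 kN, tensile.
For the aluminium segment, free thermal change = 23.2×10⁻⁶×166×190 = 0.7317 mm and elastic change from P = 114400×190/(1425×73×10³) = 0.2089 mm; these oppose, so the net change is 0.523 mm (segment shortens).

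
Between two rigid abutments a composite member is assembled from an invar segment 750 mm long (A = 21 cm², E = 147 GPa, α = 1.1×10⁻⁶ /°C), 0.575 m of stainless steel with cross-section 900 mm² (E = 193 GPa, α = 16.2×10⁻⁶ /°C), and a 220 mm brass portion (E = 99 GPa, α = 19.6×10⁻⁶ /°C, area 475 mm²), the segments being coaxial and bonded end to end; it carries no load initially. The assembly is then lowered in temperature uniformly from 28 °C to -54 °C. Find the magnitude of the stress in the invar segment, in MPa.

Free thermal contraction of the whole bar: Σ αᵢΔT Lᵢ = 1.1×10⁻⁶×82×750 + 16.2×10⁻⁶×82×575 + 19.6×10⁻⁶×82×220 = 1.185 mm.
Since the ends are fixed, an axial force P builds up, equal in every segment, with P · Σ Lᵢ/(AᵢEᵢ) = δ_free.
The series flexibility is Σ Lᵢ/(AᵢEᵢ) = 750/(2100×147×10³) + 575/(900×193×10³) + 220/(475×99×10³) = 1.042×10⁻⁵ mm/N.
P = 1.185 / 1.042×10⁻⁵ = 113700 N = 113.7 kN, tensile.
σ_{invar} = P / A = 113700 / 2100 = 54.17 MPa.

σ ≈ 54.2 MPa (tensile)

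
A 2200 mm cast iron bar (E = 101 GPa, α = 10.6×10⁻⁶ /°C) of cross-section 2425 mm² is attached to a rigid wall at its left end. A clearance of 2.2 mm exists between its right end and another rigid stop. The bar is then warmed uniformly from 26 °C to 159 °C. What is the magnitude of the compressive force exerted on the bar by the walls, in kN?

P ≈ 100 kN

If the wall were absent the bar would grow by αΔT L = 10.6×10⁻⁶ × 133 × 2200 = 3.102 mm.
After closing the 2.2 mm clearance, 3.102 − 2.2 = 0.9016 mm of expansion remains to be suppressed by the wall.
Compatibility: PL/(AE) = 0.9016 mm, so σ = P/A = E × (0.9016/2200) = 41.39 MPa.
P = σA = 41.39 × 2425 = 100.4 kN.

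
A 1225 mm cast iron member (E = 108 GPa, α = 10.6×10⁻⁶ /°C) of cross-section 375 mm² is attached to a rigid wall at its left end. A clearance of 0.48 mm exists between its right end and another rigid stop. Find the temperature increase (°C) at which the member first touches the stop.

ΔT ≈ 37 °C

Contact occurs when the free expansion equals the gap: αΔT L = 0.48 mm.
ΔT = 0.48 / (10.6×10⁻⁶ × 1225) = 36.97 °C.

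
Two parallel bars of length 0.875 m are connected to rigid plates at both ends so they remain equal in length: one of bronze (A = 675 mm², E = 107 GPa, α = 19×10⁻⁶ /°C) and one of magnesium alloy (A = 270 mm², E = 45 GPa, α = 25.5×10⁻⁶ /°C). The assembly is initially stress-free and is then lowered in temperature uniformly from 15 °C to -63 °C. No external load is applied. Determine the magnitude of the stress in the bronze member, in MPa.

Equilibrium of a rigid end plate with no external load gives equal and opposite internal forces ±P in the two members. Since α_{magnesium alloy} > α_{bronze}, cooling drives the magnesium alloy into tension and the bronze into compression.
Equating the net (thermal + elastic) strains gives |α₁ − α₂|·ΔT = P·[1/(A₁E₁) + 1/(A₂E₂)].
|α₁ − α₂|·ΔT = 6.5×10⁻⁶ × 78 = 0.000507.
1/(A₁E₁) + 1/(A₂E₂) = 1/(675×107×10³) + 1/(270×45×10³) = 9.615×10⁻⁸ N⁻¹.
P = 0.000507 / 9.615×10⁻⁸ = 5273 N = 5.273 kN.
σ_{bronze} = P/A₁ = 5273/675 = 7.812 MPa, compressive.

σ ≈ 7.81 MPa (compressive)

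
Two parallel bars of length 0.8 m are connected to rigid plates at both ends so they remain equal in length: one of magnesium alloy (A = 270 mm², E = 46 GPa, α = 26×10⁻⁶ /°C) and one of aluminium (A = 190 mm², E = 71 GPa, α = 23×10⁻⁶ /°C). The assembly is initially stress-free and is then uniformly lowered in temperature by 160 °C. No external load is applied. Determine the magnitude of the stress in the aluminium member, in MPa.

σ ≈ 16.3 MPa (compressive)

Both members must finish at the same length. With the larger α, the magnesium alloy tends to over-contract; the plates restrain it, putting the magnesium alloy in tension and the aluminium in compression. With no external load the two internal forces are equal and opposite, magnitude P.
Equating the net (thermal + elastic) strains gives |α₁ − α₂|·ΔT = P·[1/(A₁E₁) + 1/(A₂E₂)].
|α₁ − α₂|·ΔT = 3×10⁻⁶ × 160 = 0.00048.
1/(A₁E₁) + 1/(A₂E₂) = 1/(270×46×10³) + 1/(190×71×10³) = 1.546×10⁻⁷ N⁻¹.
P = 0.00048 / 1.546×10⁻⁷ = 3104 N = 3.104 kN.
σ_{aluminium} = P/A₂ = 3104/190 = 16.34 MPa, compressive.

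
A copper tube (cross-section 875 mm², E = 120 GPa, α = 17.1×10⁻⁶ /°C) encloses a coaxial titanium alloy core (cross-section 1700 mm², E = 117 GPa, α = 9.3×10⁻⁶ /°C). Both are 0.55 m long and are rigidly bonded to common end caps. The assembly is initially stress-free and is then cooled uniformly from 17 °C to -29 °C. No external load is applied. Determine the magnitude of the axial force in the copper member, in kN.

P ≈ 24.7 kN (tensile in the copper)

Equilibrium of a rigid end plate with no external load gives equal and opposite internal forces ±P in the two members. Since α_{copper} > α_{titanium alloy}, cooling drives the copper into tension and the titanium alloy into compression.
Compatibility of the two members (thermal + elastic change equal): (α₁ − α₂)ΔT = P·[1/(A₁E₁) + 1/(A₂E₂)].
|α₁ − α₂|·ΔT = 7.8×10⁻⁶ × 46 = 0.0003588.
1/(A₁E₁) + 1/(A₂E₂) = 1/(875×120×10³) + 1/(1700×117×10³) = 1.455×10⁻⁸ N⁻¹.
P = 0.0003588 / 1.455×10⁻⁸ = 24660 N = 24.66 kN.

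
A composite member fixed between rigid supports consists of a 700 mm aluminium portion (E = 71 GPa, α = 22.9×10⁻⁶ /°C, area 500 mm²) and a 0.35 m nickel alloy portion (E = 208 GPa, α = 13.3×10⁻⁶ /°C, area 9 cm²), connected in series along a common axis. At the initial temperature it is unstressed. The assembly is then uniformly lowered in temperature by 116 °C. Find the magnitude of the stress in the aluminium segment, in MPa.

Free thermal contraction of the whole bar: Σ αᵢΔT Lᵢ = 22.9×10⁻⁶×116×700 + 13.3×10⁻⁶×116×350 = 2.399 mm.
The walls prevent any net length change, so an axial force P (same in every segment) develops. Compatibility: P · Σ Lᵢ/(AᵢEᵢ) = δ_free.
Σ Lᵢ/(AᵢEᵢ) = 700/(500×71×10³) + 350/(900×208×10³) = 2.159×10⁻⁵ mm/N.
So P = 2.399 / 2.159×10⁻⁵ = 111.1 kN, tensile.
σ_{aluminium} = P / A = 111100 / 500 = 222.3 MPa.

σ ≈ 222 MPa (tensile)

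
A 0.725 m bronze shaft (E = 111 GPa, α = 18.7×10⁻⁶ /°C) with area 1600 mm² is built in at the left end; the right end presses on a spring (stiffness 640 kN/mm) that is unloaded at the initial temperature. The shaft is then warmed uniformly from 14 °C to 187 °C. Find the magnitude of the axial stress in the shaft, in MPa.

σ ≈ 260 MPa (compressive)

If the spring were absent the shaft would lengthen by αΔT L = 18.7×10⁻⁶ × 173 × 725 = 2.345 mm.
Let P be the compressive force at the spring. The shaft shortens elastically by PL/(AE) and the spring compresses by P/k; together these equal δ_free.
P [ L/(AE) + 1/k ] = δ_free → P [ 725/(1600×111×10³) + 1/(640×10³) ] = 2.345.
P = 2.345 / 5.645×10⁻⁶ = 415500 N.
σ = P/A = 415500/1600 = 259.7 MPa.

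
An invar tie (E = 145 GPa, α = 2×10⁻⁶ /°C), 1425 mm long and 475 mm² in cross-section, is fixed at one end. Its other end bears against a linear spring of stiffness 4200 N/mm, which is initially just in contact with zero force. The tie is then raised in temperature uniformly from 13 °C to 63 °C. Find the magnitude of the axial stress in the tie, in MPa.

σ ≈ 1.16 MPa (compressive)

Free thermal expansion: δ_free = αΔT L = 2×10⁻⁶ × 50 × 1425 = 0.1425 mm.
With a force P in the spring, the elastic change of the tie is PL/(AE) and that of the spring is P/k; compatibility requires their sum to equal δ_free.
So P = δ_free / [L/(AE) + 1/k] = 0.1425 / [ 1425/(475×145×10³) + 1/(4200) ].
P = 0.1425 / 0.0002588 = 550.7 N.
σ = P/A = 550.7/475 = 1.159 MPa.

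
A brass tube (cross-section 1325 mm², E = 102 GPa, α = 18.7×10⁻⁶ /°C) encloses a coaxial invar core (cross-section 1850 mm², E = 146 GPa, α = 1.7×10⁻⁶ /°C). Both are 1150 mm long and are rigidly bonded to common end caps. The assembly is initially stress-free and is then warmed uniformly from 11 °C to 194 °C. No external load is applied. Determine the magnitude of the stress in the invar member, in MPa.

σ ≈ 151 MPa (tensile)

The brass has the larger α, so on heating it would change length more than the invar if both were free. The rigid plates force a common final length, so the brass is put into compression and the invar into tension, with equal and opposite forces P (no external load).
Equating the net (thermal + elastic) strains gives |α₁ − α₂|·ΔT = P·[1/(A₁E₁) + 1/(A₂E₂)].
|α₁ − α₂|·ΔT = 17×10⁻⁶ × 183 = 0.003111.
1/(A₁E₁) + 1/(A₂E₂) = 1/(1325×102×10³) + 1/(1850×146×10³) = 1.11×10⁻⁸ N⁻¹.
P = 0.003111 / 1.11×10⁻⁸ = 280200 N = 280.2 kN.
σ_{invar} = P/A₂ = 280200/1850 = 151.5 MPa, tensile.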